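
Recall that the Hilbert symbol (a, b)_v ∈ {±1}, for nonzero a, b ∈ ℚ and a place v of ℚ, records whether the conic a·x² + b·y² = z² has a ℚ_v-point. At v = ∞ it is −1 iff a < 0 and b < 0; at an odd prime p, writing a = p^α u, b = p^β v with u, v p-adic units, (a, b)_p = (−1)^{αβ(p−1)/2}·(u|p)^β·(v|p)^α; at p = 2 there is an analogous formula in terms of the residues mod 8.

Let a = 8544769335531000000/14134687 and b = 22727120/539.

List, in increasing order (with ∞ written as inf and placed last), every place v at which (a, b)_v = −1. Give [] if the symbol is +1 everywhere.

[5, 7]

Mod squares: a ≡ 77, b ≡ 55. Check v ∈ {∞, 2, 3, 5, 7, 11, 13, 29, 31, 41}.
v=41: a=41^0·(≡32), b=41^2·(≡12) mod 41; (32|41)=+1, (12|41)=-1; (−1)^{0·2·20}·(+1)^2·(-1)^0 = +1.
v=2: v_2(a)=6, v_2(b)=4; units ≡ 5, 7 (mod 8); ε·ε+αω+βω = 0·1+6·0+4·1 ≡ 0  ⇒  (a,b)_2 = +1.
v=7: a=7^-5·(≡2), b=7^-2·(≡6) mod 7; (2|7)=+1, (6|7)=-1; (−1)^{-5·-2·3}·(+1)^-2·(-1)^-5 = -1.
v=∞: 77 > 0 and 55 > 0  ⇒  (a,b)_∞ = +1.
v=31: a=31^2·(≡30), b=31^0·(≡23) mod 31; (30|31)=-1, (23|31)=-1; (−1)^{2·0·15}·(-1)^0·(-1)^2 = +1.
v=13: a=13^2·(≡12), b=13^2·(≡10) mod 13; (12|13)=+1, (10|13)=+1; (−1)^{2·2·6}·(+1)^2·(+1)^2 = +1.
v=3: a=3^14·(≡2), b=3^0·(≡1) mod 3; (2|3)=-1, (1|3)=+1; (−1)^{14·0·1}·(-1)^0·(+1)^14 = +1.
v=11: a=11^1·(≡7), b=11^-1·(≡4) mod 11; (7|11)=-1, (4|11)=+1; (−1)^{1·-1·5}·(-1)^-1·(+1)^1 = +1.
v=5: a=5^6·(≡2), b=5^1·(≡1) mod 5; (2|5)=-1, (1|5)=+1; (−1)^{6·1·2}·(-1)^1·(+1)^6 = -1.
v=29: a=29^-2·(≡27), b=29^0·(≡15) mod 29; (27|29)=-1, (15|29)=-1; (−1)^{-2·0·14}·(-1)^0·(-1)^-2 = +1.
Ram(77, 55) = {5, 7}; no ℚ_5-point on the conic.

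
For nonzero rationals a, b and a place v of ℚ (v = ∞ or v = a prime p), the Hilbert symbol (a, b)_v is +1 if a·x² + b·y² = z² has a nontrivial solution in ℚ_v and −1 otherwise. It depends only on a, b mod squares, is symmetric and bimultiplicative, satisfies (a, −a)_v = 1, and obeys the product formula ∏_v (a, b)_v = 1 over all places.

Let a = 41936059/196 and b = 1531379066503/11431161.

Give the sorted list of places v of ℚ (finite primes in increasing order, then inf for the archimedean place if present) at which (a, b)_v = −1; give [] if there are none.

[2, 37]

Mod squares: a ≡ 346579, b ≡ 4505527. Check v ∈ {∞, 2, 3, 7, 11, 13, 17, 19, 23, 29, 37, 53}.
v=37: a=37^1·(≡29), b=37^1·(≡16) mod 37; (29|37)=-1, (16|37)=+1; (−1)^{1·1·18}·(-1)^1·(+1)^1 = -1.
v=3: a=3^0·(≡1), b=3^-2·(≡1) mod 3; (1|3)=+1, (1|3)=+1; (−1)^{0·-2·1}·(+1)^-2·(+1)^0 = +1.
v=2: v_2(a)=-2, v_2(b)=0; units ≡ 3, 7 (mod 8); ε·ε+αω+βω = 1·1+-2·0+0·1 ≡ 1  ⇒  (a,b)_2 = -1.
v=∞: 346579 > 0 and 4505527 > 0  ⇒  (a,b)_∞ = +1.
v=17: a=17^1·(≡16), b=17^1·(≡2) mod 17; (16|17)=+1, (2|17)=+1; (−1)^{1·1·8}·(+1)^1·(+1)^1 = +1.
v=7: a=7^-2·(≡1), b=7^-4·(≡6) mod 7; (1|7)=+1, (6|7)=-1; (−1)^{-2·-4·3}·(+1)^-4·(-1)^-2 = +1.
v=19: a=19^1·(≡17), b=19^1·(≡12) mod 19; (17|19)=+1, (12|19)=-1; (−1)^{1·1·9}·(+1)^1·(-1)^1 = +1.
v=23: a=23^0·(≡19), b=23^-2·(≡5) mod 23; (19|23)=-1, (5|23)=-1; (−1)^{0·-2·11}·(-1)^-2·(-1)^0 = +1.
v=29: a=29^1·(≡2), b=29^1·(≡26) mod 29; (2|29)=-1, (26|29)=-1; (−1)^{1·1·14}·(-1)^1·(-1)^1 = +1.
v=53: a=53^0·(≡2), b=53^2·(≡50) mod 53; (2|53)=-1, (50|53)=-1; (−1)^{0·2·26}·(-1)^2·(-1)^0 = +1.
v=13: a=13^0·(≡9), b=13^1·(≡9) mod 13; (9|13)=+1, (9|13)=+1; (−1)^{0·1·6}·(+1)^1·(+1)^0 = +1.
v=11: a=11^2·(≡10), b=11^2·(≡1) mod 11; (10|11)=-1, (1|11)=+1; (−1)^{2·2·5}·(-1)^2·(+1)^2 = +1.
|Ram(346579, 4505527)| = 2, even; anisotropic at {2, 37}.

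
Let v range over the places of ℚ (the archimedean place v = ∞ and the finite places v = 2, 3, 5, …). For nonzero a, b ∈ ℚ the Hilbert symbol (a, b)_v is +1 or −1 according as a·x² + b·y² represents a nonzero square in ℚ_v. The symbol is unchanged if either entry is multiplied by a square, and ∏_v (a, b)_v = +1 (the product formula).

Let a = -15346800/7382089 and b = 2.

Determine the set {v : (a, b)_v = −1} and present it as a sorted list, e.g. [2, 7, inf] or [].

Mod squares: a ≡ -87, b ≡ 2. Check v ∈ {∞, 2, 3, 5, 7, 11, 13, 19, 29}.
v=2: v_2(a)=4, v_2(b)=1; units ≡ 1, 1 (mod 8); ε·ε+αω+βω = 0·0+4·0+1·0 ≡ 0  ⇒  (a,b)_2 = +1.
v=5: a=5^2·(≡2), b=5^0·(≡2) mod 5; (2|5)=-1, (2|5)=-1; (−1)^{2·0·2}·(-1)^0·(-1)^2 = +1.
v=7: a=7^2·(≡1), b=7^0·(≡2) mod 7; (1|7)=+1, (2|7)=+1; (−1)^{2·0·3}·(+1)^0·(+1)^2 = +1.
v=∞: -87 < 0 and 2 > 0  ⇒  (a,b)_∞ = +1.
v=19: a=19^-2·(≡14), b=19^0·(≡2) mod 19; (14|19)=-1, (2|19)=-1; (−1)^{-2·0·9}·(-1)^0·(-1)^-2 = +1.
v=13: a=13^-2·(≡12), b=13^0·(≡2) mod 13; (12|13)=+1, (2|13)=-1; (−1)^{-2·0·6}·(+1)^0·(-1)^-2 = +1.
v=3: a=3^3·(≡1), b=3^0·(≡2) mod 3; (1|3)=+1, (2|3)=-1; (−1)^{3·0·1}·(+1)^0·(-1)^3 = -1.
v=11: a=11^-2·(≡5), b=11^0·(≡2) mod 11; (5|11)=+1, (2|11)=-1; (−1)^{-2·0·5}·(+1)^0·(-1)^-2 = +1.
v=29: a=29^1·(≡11), b=29^0·(≡2) mod 29; (11|29)=-1, (2|29)=-1; (−1)^{1·0·14}·(-1)^0·(-1)^1 = -1.
Ram(-87, 2) = {3, 29}; no ℚ_3-point on the conic.

[3, 29]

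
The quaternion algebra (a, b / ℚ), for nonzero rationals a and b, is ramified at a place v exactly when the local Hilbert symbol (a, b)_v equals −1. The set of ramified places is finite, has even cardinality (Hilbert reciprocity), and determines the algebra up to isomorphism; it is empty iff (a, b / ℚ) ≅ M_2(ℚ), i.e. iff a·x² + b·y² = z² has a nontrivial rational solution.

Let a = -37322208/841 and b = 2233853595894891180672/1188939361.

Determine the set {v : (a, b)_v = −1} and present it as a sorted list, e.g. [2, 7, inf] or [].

[2, 17]

(a, b) ≡ (-238, 2618) mod (ℚ^×)²; places V = {2, 3, 7, 11, 17, 29, 41, ∞}.
(a,b)_3: α=4, u≡2; β=12, v≡2 (mod 3); (2|3)=-1, (2|3)=-1; sign (−1)^0·-1^12·-1^4 = +1.
(a,b)_2: α=5, β=7; u≡1, v≡5 (mod 8); ε(u)ε(v)=0·0, αω(v)=5·1, βω(u)=7·0; sum ≡ 1  ⇒  -1.
(a,b)_7: α=1, u≡2; β=3, v≡6 (mod 7); (2|7)=+1, (6|7)=-1; sign (−1)^1·+1^3·-1^1 = +1.
(a,b)_17: α=1, u≡3; β=3, v≡15 (mod 17); (3|17)=-1, (15|17)=+1; sign (−1)^0·-1^3·+1^1 = -1.
(a,b)_41: α=0, u≡20; β=-2, v≡28 (mod 41); (20|41)=+1, (28|41)=-1; sign (−1)^0·+1^-2·-1^0 = +1.
(a,b)_∞: sgn(-238)=−, sgn(2618)=+, so +1.
(a,b)_29: α=-2, u≡9; β=-4, v≡26 (mod 29); (9|29)=+1, (26|29)=-1; sign (−1)^0·+1^-4·-1^-2 = +1.
(a,b)_11: α=2, u≡5; β=7, v≡7 (mod 11); (5|11)=+1, (7|11)=-1; sign (−1)^0·+1^7·-1^2 = +1.
(-238, 2618 / ℚ) ramifies at {2, 17}: a division algebra.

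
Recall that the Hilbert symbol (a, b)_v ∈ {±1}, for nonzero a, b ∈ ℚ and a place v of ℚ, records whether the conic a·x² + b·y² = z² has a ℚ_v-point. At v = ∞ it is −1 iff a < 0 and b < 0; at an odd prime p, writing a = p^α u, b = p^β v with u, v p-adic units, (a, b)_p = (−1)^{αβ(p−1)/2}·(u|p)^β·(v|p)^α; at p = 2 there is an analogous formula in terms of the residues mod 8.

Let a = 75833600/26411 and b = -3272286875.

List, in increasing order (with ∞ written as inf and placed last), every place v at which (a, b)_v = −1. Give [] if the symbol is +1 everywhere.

[19, 41]

(a, b) ≡ (451, -5235659) mod (ℚ^×)²; places V = {2, 5, 7, 11, 13, 17, 19, 41, 47, ∞}.
(a,b)_∞: sgn(451)=+, sgn(-5235659)=−, so +1.
(a,b)_47: α=0, u≡18; β=1, v≡43 (mod 47); (18|47)=+1, (43|47)=-1; sign (−1)^0·+1^1·-1^0 = +1.
(a,b)_5: α=2, u≡4; β=4, v≡1 (mod 5); (4|5)=+1, (1|5)=+1; sign (−1)^0·+1^4·+1^2 = +1.
(a,b)_19: α=0, u≡2; β=1, v≡8 (mod 19); (2|19)=-1, (8|19)=-1; sign (−1)^0·-1^1·-1^0 = -1.
(a,b)_17: α=2, u≡9; β=0, v≡13 (mod 17); (9|17)=+1, (13|17)=+1; sign (−1)^0·+1^0·+1^2 = +1.
(a,b)_11: α=-1, u≡6; β=1, v≡9 (mod 11); (6|11)=-1, (9|11)=+1; sign (−1)^1·-1^1·+1^-1 = +1.
(a,b)_2: α=8, β=0; u≡3, v≡5 (mod 8); ε(u)ε(v)=1·0, αω(v)=8·1, βω(u)=0·1; sum ≡ 0  ⇒  +1.
(a,b)_13: α=0, u≡3; β=1, v≡10 (mod 13); (3|13)=+1, (10|13)=+1; sign (−1)^0·+1^1·+1^0 = +1.
(a,b)_7: α=-4, u≡6; β=0, v≡3 (mod 7); (6|7)=-1, (3|7)=-1; sign (−1)^0·-1^0·-1^-4 = +1.
(a,b)_41: α=1, u≡7; β=1, v≡37 (mod 41); (7|41)=-1, (37|41)=+1; sign (−1)^0·-1^1·+1^1 = -1.
Ram(451, -5235659) = {19, 41}; no ℚ_19-point on the conic.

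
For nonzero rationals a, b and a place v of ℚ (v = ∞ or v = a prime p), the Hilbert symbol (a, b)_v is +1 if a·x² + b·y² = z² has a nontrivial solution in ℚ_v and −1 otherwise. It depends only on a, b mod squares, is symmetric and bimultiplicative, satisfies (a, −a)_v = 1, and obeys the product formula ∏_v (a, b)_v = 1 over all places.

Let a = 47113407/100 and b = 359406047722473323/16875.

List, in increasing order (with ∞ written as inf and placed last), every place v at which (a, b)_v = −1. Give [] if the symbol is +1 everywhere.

Mod squares: a ≡ 4807, b ≡ 3187041. Check v ∈ {∞, 2, 3, 5, 11, 13, 17, 19, 23}.
v=19: a=19^1·(≡4), b=19^3·(≡4) mod 19; (4|19)=+1, (4|19)=+1; (−1)^{1·3·9}·(+1)^3·(+1)^1 = -1.
v=2: v_2(a)=-2, v_2(b)=0; units ≡ 7, 1 (mod 8); ε·ε+αω+βω = 1·0+-2·0+0·0 ≡ 0  ⇒  (a,b)_2 = +1.
v=11: a=11^3·(≡10), b=11^7·(≡6) mod 11; (10|11)=-1, (6|11)=-1; (−1)^{3·7·5}·(-1)^7·(-1)^3 = -1.
v=13: a=13^0·(≡9), b=13^1·(≡1) mod 13; (9|13)=+1, (1|13)=+1; (−1)^{0·1·6}·(+1)^1·(+1)^0 = +1.
v=5: a=5^-2·(≡3), b=5^-4·(≡4) mod 5; (3|5)=-1, (4|5)=+1; (−1)^{-2·-4·2}·(-1)^-4·(+1)^-2 = +1.
v=∞: 4807 > 0 and 3187041 > 0  ⇒  (a,b)_∞ = +1.
v=17: a=17^0·(≡1), b=17^1·(≡5) mod 17; (1|17)=+1, (5|17)=-1; (−1)^{0·1·8}·(+1)^1·(-1)^0 = +1.
v=3: a=3^4·(≡1), b=3^-3·(≡2) mod 3; (1|3)=+1, (2|3)=-1; (−1)^{4·-3·1}·(+1)^-3·(-1)^4 = +1.
v=23: a=23^1·(≡18), b=23^3·(≡22) mod 23; (18|23)=+1, (22|23)=-1; (−1)^{1·3·11}·(+1)^3·(-1)^1 = +1.
Ram(4807, 3187041) = {11, 19}; no ℚ_11-point on the conic.

[11, 19]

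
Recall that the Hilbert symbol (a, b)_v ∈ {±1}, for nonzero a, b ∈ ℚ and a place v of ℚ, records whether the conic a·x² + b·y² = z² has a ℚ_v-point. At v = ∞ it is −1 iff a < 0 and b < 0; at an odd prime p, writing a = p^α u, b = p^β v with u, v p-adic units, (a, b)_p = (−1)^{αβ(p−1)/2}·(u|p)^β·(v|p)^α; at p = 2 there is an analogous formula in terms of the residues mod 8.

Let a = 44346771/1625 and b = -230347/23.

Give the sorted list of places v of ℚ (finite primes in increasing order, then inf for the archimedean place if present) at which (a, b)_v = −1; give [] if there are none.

[2, 13, 31, 47]

(a, b) ≡ (42315, -31349) mod (ℚ^×)²; places V = {2, 3, 5, 7, 13, 23, 29, 31, 47, ∞}.
(a,b)_47: α=0, u≡11; β=1, v≡26 (mod 47); (11|47)=-1, (26|47)=-1; sign (−1)^0·-1^1·-1^0 = -1.
(a,b)_13: α=-1, u≡5; β=2, v≡8 (mod 13); (5|13)=-1, (8|13)=-1; sign (−1)^0·-1^2·-1^-1 = -1.
(a,b)_3: α=5, u≡2; β=0, v≡1 (mod 3); (2|3)=-1, (1|3)=+1; sign (−1)^0·-1^0·+1^5 = +1.
(a,b)_29: α=2, u≡9; β=1, v≡14 (mod 29); (9|29)=+1, (14|29)=-1; sign (−1)^0·+1^1·-1^2 = +1.
(a,b)_∞: sgn(42315)=+, sgn(-31349)=−, so +1.
(a,b)_2: α=0, β=0; u≡3, v≡3 (mod 8); ε(u)ε(v)=1·1, αω(v)=0·1, βω(u)=0·1; sum ≡ 1  ⇒  -1.
(a,b)_7: α=1, u≡1; β=0, v≡1 (mod 7); (1|7)=+1, (1|7)=+1; sign (−1)^0·+1^0·+1^1 = +1.
(a,b)_5: α=-3, u≡2; β=0, v≡1 (mod 5); (2|5)=-1, (1|5)=+1; sign (−1)^0·-1^0·+1^-3 = +1.
(a,b)_31: α=1, u≡25; β=0, v≡6 (mod 31); (25|31)=+1, (6|31)=-1; sign (−1)^0·+1^0·-1^1 = -1.
(a,b)_23: α=0, u≡13; β=-1, v≡21 (mod 23); (13|23)=+1, (21|23)=-1; sign (−1)^0·+1^-1·-1^0 = +1.
(42315, -31349 / ℚ) ramifies at {2, 13, 31, 47}: a division algebra.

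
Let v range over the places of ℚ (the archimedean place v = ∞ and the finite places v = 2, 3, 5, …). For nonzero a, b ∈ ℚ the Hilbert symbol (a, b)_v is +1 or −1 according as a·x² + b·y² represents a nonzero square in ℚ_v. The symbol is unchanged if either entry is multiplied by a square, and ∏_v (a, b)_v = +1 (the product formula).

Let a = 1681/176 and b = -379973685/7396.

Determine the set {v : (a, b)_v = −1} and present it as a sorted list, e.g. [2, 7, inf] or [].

[2, 3, 11, 23]

(a, b) ≡ (11, -45885) mod (ℚ^×)²; places V = {2, 3, 5, 7, 11, 13, 19, 23, 41, 43, ∞}.
(a,b)_43: α=0, u≡1; β=-2, v≡18 (mod 43); (1|43)=+1, (18|43)=-1; sign (−1)^0·+1^-2·-1^0 = +1.
(a,b)_11: α=-1, u≡4; β=0, v≡2 (mod 11); (4|11)=+1, (2|11)=-1; sign (−1)^0·+1^0·-1^-1 = -1.
(a,b)_7: α=0, u≡1; β=3, v≡1 (mod 7); (1|7)=+1, (1|7)=+1; sign (−1)^0·+1^3·+1^0 = +1.
(a,b)_3: α=0, u≡2; β=1, v≡2 (mod 3); (2|3)=-1, (2|3)=-1; sign (−1)^0·-1^1·-1^0 = -1.
(a,b)_13: α=0, u≡8; β=2, v≡2 (mod 13); (8|13)=-1, (2|13)=-1; sign (−1)^0·-1^2·-1^0 = +1.
(a,b)_23: α=0, u≡17; β=1, v≡4 (mod 23); (17|23)=-1, (4|23)=+1; sign (−1)^0·-1^1·+1^0 = -1.
(a,b)_5: α=0, u≡1; β=1, v≡3 (mod 5); (1|5)=+1, (3|5)=-1; sign (−1)^0·+1^1·-1^0 = +1.
(a,b)_∞: sgn(11)=+, sgn(-45885)=−, so +1.
(a,b)_41: α=2, u≡24; β=0, v≡26 (mod 41); (24|41)=-1, (26|41)=-1; sign (−1)^0·-1^0·-1^2 = +1.
(a,b)_2: α=-4, β=-2; u≡3, v≡3 (mod 8); ε(u)ε(v)=1·1, αω(v)=-4·1, βω(u)=-2·1; sum ≡ 1  ⇒  -1.
(a,b)_19: α=0, u≡17; β=1, v≡5 (mod 19); (17|19)=+1, (5|19)=+1; sign (−1)^0·+1^1·+1^0 = +1.
Ram(11, -45885) = {2, 3, 11, 23}; no ℚ_2-point on the conic.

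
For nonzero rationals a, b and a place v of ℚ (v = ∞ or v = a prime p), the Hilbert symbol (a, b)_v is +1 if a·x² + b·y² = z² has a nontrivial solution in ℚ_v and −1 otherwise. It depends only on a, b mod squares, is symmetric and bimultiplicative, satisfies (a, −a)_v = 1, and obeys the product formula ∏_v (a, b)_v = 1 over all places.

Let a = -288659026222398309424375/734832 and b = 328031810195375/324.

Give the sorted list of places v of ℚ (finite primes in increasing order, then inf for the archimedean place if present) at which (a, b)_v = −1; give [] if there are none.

Mod squares: a ≡ -104377, b ≡ 59015. Check v ∈ {∞, 2, 3, 5, 7, 11, 13, 29, 31, 37}.
v=31: a=31^3·(≡26), b=31^2·(≡22) mod 31; (26|31)=-1, (22|31)=-1; (−1)^{3·2·15}·(-1)^2·(-1)^3 = -1.
v=13: a=13^3·(≡11), b=13^2·(≡7) mod 13; (11|13)=-1, (7|13)=-1; (−1)^{3·2·6}·(-1)^2·(-1)^3 = -1.
v=2: v_2(a)=-4, v_2(b)=-2; units ≡ 7, 7 (mod 8); ε·ε+αω+βω = 1·1+-4·0+-2·0 ≡ 1  ⇒  (a,b)_2 = -1.
v=7: a=7^-1·(≡3), b=7^0·(≡3) mod 7; (3|7)=-1, (3|7)=-1; (−1)^{-1·0·3}·(-1)^0·(-1)^-1 = -1.
v=11: a=11^2·(≡2), b=11^1·(≡10) mod 11; (2|11)=-1, (10|11)=-1; (−1)^{2·1·5}·(-1)^1·(-1)^2 = -1.
v=3: a=3^-8·(≡2), b=3^-4·(≡2) mod 3; (2|3)=-1, (2|3)=-1; (−1)^{-8·-4·1}·(-1)^-4·(-1)^-8 = +1.
v=∞: -104377 < 0 and 59015 > 0  ⇒  (a,b)_∞ = +1.
v=29: a=29^2·(≡1), b=29^1·(≡16) mod 29; (1|29)=+1, (16|29)=+1; (−1)^{2·1·14}·(+1)^1·(+1)^2 = +1.
v=37: a=37^5·(≡12), b=37^3·(≡36) mod 37; (12|37)=+1, (36|37)=+1; (−1)^{5·3·18}·(+1)^3·(+1)^5 = +1.
v=5: a=5^4·(≡3), b=5^3·(≡2) mod 5; (3|5)=-1, (2|5)=-1; (−1)^{4·3·2}·(-1)^3·(-1)^4 = -1.
Ram(-104377, 59015) = {2, 5, 7, 11, 13, 31}; no ℚ_2-point on the conic.

[2, 5, 7, 11, 13, 31]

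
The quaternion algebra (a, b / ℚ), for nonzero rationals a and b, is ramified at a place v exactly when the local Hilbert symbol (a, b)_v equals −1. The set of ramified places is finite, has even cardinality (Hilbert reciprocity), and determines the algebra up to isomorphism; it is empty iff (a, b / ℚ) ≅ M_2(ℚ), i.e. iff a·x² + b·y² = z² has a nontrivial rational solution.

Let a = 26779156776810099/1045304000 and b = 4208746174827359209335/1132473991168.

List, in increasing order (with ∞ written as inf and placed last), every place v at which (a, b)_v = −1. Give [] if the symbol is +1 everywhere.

Mod squares: a ≡ 62985, b ≡ 3705. Check v ∈ {∞, 2, 3, 5, 13, 17, 19, 23, 43}.
v=17: a=17^3·(≡9), b=17^4·(≡4) mod 17; (9|17)=+1, (4|17)=+1; (−1)^{3·4·8}·(+1)^4·(+1)^3 = +1.
v=5: a=5^-3·(≡2), b=5^1·(≡4) mod 5; (2|5)=-1, (4|5)=+1; (−1)^{-3·1·2}·(-1)^1·(+1)^-3 = -1.
v=2: v_2(a)=-6, v_2(b)=-14; units ≡ 1, 1 (mod 8); ε·ε+αω+βω = 0·0+-6·0+-14·0 ≡ 0  ⇒  (a,b)_2 = +1.
v=19: a=19^-1·(≡4), b=19^-1·(≡7) mod 19; (4|19)=+1, (7|19)=+1; (−1)^{-1·-1·9}·(+1)^-1·(+1)^-1 = -1.
v=43: a=43^4·(≡26), b=43^6·(≡39) mod 43; (26|43)=-1, (39|43)=-1; (−1)^{4·6·21}·(-1)^6·(-1)^4 = +1.
v=23: a=23^-2·(≡17), b=23^-4·(≡18) mod 23; (17|23)=-1, (18|23)=+1; (−1)^{-2·-4·11}·(-1)^-4·(+1)^-2 = +1.
v=13: a=13^-1·(≡9), b=13^-1·(≡10) mod 13; (9|13)=+1, (10|13)=+1; (−1)^{-1·-1·6}·(+1)^-1·(+1)^-1 = +1.
v=3: a=3^13·(≡1), b=3^13·(≡2) mod 3; (1|3)=+1, (2|3)=-1; (−1)^{13·13·1}·(+1)^13·(-1)^13 = +1.
v=∞: 62985 > 0 and 3705 > 0  ⇒  (a,b)_∞ = +1.
|Ram(62985, 3705)| = 2, even; anisotropic at {5, 19}.

[5, 19]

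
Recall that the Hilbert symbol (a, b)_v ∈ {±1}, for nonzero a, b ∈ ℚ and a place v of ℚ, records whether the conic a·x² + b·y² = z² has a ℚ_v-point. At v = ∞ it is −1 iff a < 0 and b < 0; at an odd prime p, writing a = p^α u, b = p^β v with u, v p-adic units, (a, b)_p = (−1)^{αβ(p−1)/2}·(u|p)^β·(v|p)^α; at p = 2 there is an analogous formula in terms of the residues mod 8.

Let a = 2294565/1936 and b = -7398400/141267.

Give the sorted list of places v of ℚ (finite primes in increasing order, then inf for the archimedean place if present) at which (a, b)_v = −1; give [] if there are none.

Mod squares: a ≡ 1365, b ≡ -3. Check v ∈ {∞, 2, 3, 5, 7, 11, 13, 17, 31, 41}.
v=3: a=3^1·(≡2), b=3^-1·(≡2) mod 3; (2|3)=-1, (2|3)=-1; (−1)^{1·-1·1}·(-1)^-1·(-1)^1 = -1.
v=31: a=31^0·(≡16), b=31^-2·(≡8) mod 31; (16|31)=+1, (8|31)=+1; (−1)^{0·-2·15}·(+1)^-2·(+1)^0 = +1.
v=2: v_2(a)=-4, v_2(b)=10; units ≡ 5, 5 (mod 8); ε·ε+αω+βω = 0·0+-4·1+10·1 ≡ 0  ⇒  (a,b)_2 = +1.
v=7: a=7^1·(≡5), b=7^-2·(≡2) mod 7; (5|7)=-1, (2|7)=+1; (−1)^{1·-2·3}·(-1)^-2·(+1)^1 = +1.
v=41: a=41^2·(≡15), b=41^0·(≡6) mod 41; (15|41)=-1, (6|41)=-1; (−1)^{2·0·20}·(-1)^0·(-1)^2 = +1.
v=5: a=5^1·(≡3), b=5^2·(≡2) mod 5; (3|5)=-1, (2|5)=-1; (−1)^{1·2·2}·(-1)^2·(-1)^1 = -1.
v=17: a=17^0·(≡5), b=17^2·(≡5) mod 17; (5|17)=-1, (5|17)=-1; (−1)^{0·2·8}·(-1)^2·(-1)^0 = +1.
v=11: a=11^-2·(≡4), b=11^0·(≡7) mod 11; (4|11)=+1, (7|11)=-1; (−1)^{-2·0·5}·(+1)^0·(-1)^-2 = +1.
v=13: a=13^1·(≡9), b=13^0·(≡12) mod 13; (9|13)=+1, (12|13)=+1; (−1)^{1·0·6}·(+1)^0·(+1)^1 = +1.
v=∞: 1365 > 0 and -3 < 0  ⇒  (a,b)_∞ = +1.
|Ram(1365, -3)| = 2, even; anisotropic at {3, 5}.

[3, 5]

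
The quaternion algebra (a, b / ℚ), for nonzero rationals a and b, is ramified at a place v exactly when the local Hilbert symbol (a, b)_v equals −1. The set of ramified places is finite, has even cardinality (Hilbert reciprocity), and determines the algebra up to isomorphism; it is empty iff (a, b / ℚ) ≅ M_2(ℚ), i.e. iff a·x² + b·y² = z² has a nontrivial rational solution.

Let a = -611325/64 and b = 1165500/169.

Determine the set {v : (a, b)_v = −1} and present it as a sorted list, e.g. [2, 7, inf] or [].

(a, b) ≡ (-2717, 1295) mod (ℚ^×)²; places V = {2, 3, 5, 7, 11, 13, 19, 37, ∞}.
(a,b)_3: α=2, u≡1; β=2, v≡2 (mod 3); (1|3)=+1, (2|3)=-1; sign (−1)^0·+1^2·-1^2 = +1.
(a,b)_19: α=1, u≡7; β=0, v≡18 (mod 19); (7|19)=+1, (18|19)=-1; sign (−1)^0·+1^0·-1^1 = -1.
(a,b)_2: α=-6, β=2; u≡3, v≡7 (mod 8); ε(u)ε(v)=1·1, αω(v)=-6·0, βω(u)=2·1; sum ≡ 1  ⇒  -1.
(a,b)_∞: sgn(-2717)=−, sgn(1295)=+, so +1.
(a,b)_5: α=2, u≡3; β=3, v≡1 (mod 5); (3|5)=-1, (1|5)=+1; sign (−1)^0·-1^3·+1^2 = -1.
(a,b)_37: α=0, u≡27; β=1, v≡20 (mod 37); (27|37)=+1, (20|37)=-1; sign (−1)^0·+1^1·-1^0 = +1.
(a,b)_11: α=1, u≡7; β=0, v≡7 (mod 11); (7|11)=-1, (7|11)=-1; sign (−1)^0·-1^0·-1^1 = -1.
(a,b)_7: α=0, u≡6; β=1, v≡5 (mod 7); (6|7)=-1, (5|7)=-1; sign (−1)^0·-1^1·-1^0 = -1.
(a,b)_13: α=1, u≡4; β=-2, v≡11 (mod 13); (4|13)=+1, (11|13)=-1; sign (−1)^0·+1^-2·-1^1 = -1.
Ram(-2717, 1295) = {2, 5, 7, 11, 13, 19}; no ℚ_2-point on the conic.

[2, 5, 7, 11, 13, 19]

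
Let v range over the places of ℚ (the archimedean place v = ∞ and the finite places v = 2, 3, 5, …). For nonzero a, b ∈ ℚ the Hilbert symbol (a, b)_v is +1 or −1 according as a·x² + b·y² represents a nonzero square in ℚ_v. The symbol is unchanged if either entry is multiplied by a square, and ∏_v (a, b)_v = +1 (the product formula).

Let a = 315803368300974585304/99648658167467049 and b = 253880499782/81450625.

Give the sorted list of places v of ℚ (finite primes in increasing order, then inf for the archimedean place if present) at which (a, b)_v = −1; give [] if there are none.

[2, 17]

(a, b) ≡ (3094, 182) mod (ℚ^×)²; places V = {2, 3, 5, 7, 13, 17, 19, 23, 29, 47, ∞}.
(a,b)_∞: sgn(3094)=+, sgn(182)=+, so +1.
(a,b)_2: α=3, β=1; u≡3, v≡3 (mod 8); ε(u)ε(v)=1·1, αω(v)=3·1, βω(u)=1·1; sum ≡ 1  ⇒  -1.
(a,b)_3: α=-2, u≡1; β=0, v≡2 (mod 3); (1|3)=+1, (2|3)=-1; sign (−1)^0·+1^0·-1^-2 = +1.
(a,b)_13: α=9, u≡10; β=7, v≡9 (mod 13); (10|13)=+1, (9|13)=+1; sign (−1)^0·+1^7·+1^9 = +1.
(a,b)_5: α=0, u≡1; β=-4, v≡2 (mod 5); (1|5)=+1, (2|5)=-1; sign (−1)^0·+1^-4·-1^0 = +1.
(a,b)_17: α=3, u≡7; β=2, v≡14 (mod 17); (7|17)=-1, (14|17)=-1; sign (−1)^0·-1^2·-1^3 = -1.
(a,b)_7: α=3, u≡1; β=1, v≡6 (mod 7); (1|7)=+1, (6|7)=-1; sign (−1)^1·+1^1·-1^3 = +1.
(a,b)_23: α=-4, u≡16; β=0, v≡10 (mod 23); (16|23)=+1, (10|23)=-1; sign (−1)^0·+1^0·-1^-4 = +1.
(a,b)_47: α=2, u≡29; β=0, v≡15 (mod 47); (29|47)=-1, (15|47)=-1; sign (−1)^0·-1^0·-1^2 = +1.
(a,b)_19: α=-6, u≡9; β=-4, v≡5 (mod 19); (9|19)=+1, (5|19)=+1; sign (−1)^0·+1^-4·+1^-6 = +1.
(a,b)_29: α=-2, u≡4; β=0, v≡2 (mod 29); (4|29)=+1, (2|29)=-1; sign (−1)^0·+1^0·-1^-2 = +1.
(3094, 182 / ℚ) ramifies at {2, 17}: a division algebra.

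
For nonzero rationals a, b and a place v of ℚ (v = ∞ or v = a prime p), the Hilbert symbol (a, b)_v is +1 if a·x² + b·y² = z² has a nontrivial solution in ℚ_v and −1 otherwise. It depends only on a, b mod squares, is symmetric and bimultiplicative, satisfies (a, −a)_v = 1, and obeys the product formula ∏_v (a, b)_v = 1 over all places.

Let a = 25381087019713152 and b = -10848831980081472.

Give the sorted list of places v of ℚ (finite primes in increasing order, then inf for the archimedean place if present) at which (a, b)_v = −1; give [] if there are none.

(a, b) ≡ (703018, -157573) mod (ℚ^×)²; places V = {2, 3, 7, 13, 17, 23, 29, 31, ∞}.
(a,b)_23: α=1, u≡21; β=1, v≡8 (mod 23); (21|23)=-1, (8|23)=+1; sign (−1)^1·-1^1·+1^1 = +1.
(a,b)_∞: sgn(703018)=+, sgn(-157573)=−, so +1.
(a,b)_3: α=4, u≡1; β=2, v≡2 (mod 3); (1|3)=+1, (2|3)=-1; sign (−1)^0·+1^2·-1^4 = +1.
(a,b)_31: α=1, u≡13; β=1, v≡2 (mod 31); (13|31)=-1, (2|31)=+1; sign (−1)^1·-1^1·+1^1 = +1.
(a,b)_17: α=1, u≡10; β=1, v≡15 (mod 17); (10|17)=-1, (15|17)=+1; sign (−1)^0·-1^1·+1^1 = -1.
(a,b)_2: α=7, β=6; u≡5, v≡3 (mod 8); ε(u)ε(v)=0·1, αω(v)=7·1, βω(u)=6·1; sum ≡ 1  ⇒  -1.
(a,b)_13: α=2, u≡12; β=3, v≡5 (mod 13); (12|13)=+1, (5|13)=-1; sign (−1)^0·+1^3·-1^2 = +1.
(a,b)_29: α=3, u≡21; β=4, v≡28 (mod 29); (21|29)=-1, (28|29)=+1; sign (−1)^0·-1^4·+1^3 = +1.
(a,b)_7: α=2, u≡4; β=0, v≡1 (mod 7); (4|7)=+1, (1|7)=+1; sign (−1)^0·+1^0·+1^2 = +1.
(703018, -157573 / ℚ) ramifies at {2, 17}: a division algebra.

[2, 17]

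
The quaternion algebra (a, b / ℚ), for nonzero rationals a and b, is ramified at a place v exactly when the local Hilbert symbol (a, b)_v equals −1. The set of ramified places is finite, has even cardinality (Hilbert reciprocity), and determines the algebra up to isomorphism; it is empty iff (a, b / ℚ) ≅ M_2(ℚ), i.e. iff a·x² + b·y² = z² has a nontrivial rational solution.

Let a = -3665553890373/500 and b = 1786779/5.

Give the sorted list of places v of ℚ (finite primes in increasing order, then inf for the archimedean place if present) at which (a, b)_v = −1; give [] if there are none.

(a, b) ≡ (-465, 12255) mod (ℚ^×)²; places V = {2, 3, 5, 19, 31, 43, ∞}.
(a,b)_43: α=2, u≡26; β=1, v≡3 (mod 43); (26|43)=-1, (3|43)=-1; sign (−1)^0·-1^1·-1^2 = -1.
(a,b)_3: α=11, u≡1; β=7, v≡2 (mod 3); (1|3)=+1, (2|3)=-1; sign (−1)^1·+1^7·-1^11 = +1.
(a,b)_31: α=1, u≡2; β=0, v≡25 (mod 31); (2|31)=+1, (25|31)=+1; sign (−1)^0·+1^0·+1^1 = +1.
(a,b)_19: α=2, u≡13; β=1, v≡2 (mod 19); (13|19)=-1, (2|19)=-1; sign (−1)^0·-1^1·-1^2 = -1.
(a,b)_5: α=-3, u≡3; β=-1, v≡4 (mod 5); (3|5)=-1, (4|5)=+1; sign (−1)^0·-1^-1·+1^-3 = -1.
(a,b)_∞: sgn(-465)=−, sgn(12255)=+, so +1.
(a,b)_2: α=-2, β=0; u≡7, v≡7 (mod 8); ε(u)ε(v)=1·1, αω(v)=-2·0, βω(u)=0·0; sum ≡ 1  ⇒  -1.
(-465, 12255 / ℚ) ramifies at {2, 5, 19, 43}: a division algebra.

[2, 5, 19, 43]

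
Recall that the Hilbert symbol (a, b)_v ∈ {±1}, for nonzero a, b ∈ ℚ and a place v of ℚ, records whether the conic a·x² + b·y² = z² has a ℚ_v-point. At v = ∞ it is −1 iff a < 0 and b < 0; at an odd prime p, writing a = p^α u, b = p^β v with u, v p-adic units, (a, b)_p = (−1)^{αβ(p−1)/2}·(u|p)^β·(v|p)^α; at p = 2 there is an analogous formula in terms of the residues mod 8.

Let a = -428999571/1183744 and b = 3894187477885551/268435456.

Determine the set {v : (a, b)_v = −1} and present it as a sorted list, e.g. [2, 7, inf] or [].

(a, b) ≡ (-259, 111) mod (ℚ^×)²; places V = {2, 3, 7, 11, 13, 17, 37, ∞}.
(a,b)_13: α=2, u≡4; β=0, v≡5 (mod 13); (4|13)=+1, (5|13)=-1; sign (−1)^0·+1^0·-1^2 = +1.
(a,b)_17: α=-2, u≡15; β=0, v≡8 (mod 17); (15|17)=+1, (8|17)=+1; sign (−1)^0·+1^0·+1^-2 = +1.
(a,b)_11: α=2, u≡3; β=4, v≡4 (mod 11); (3|11)=+1, (4|11)=+1; sign (−1)^0·+1^4·+1^2 = +1.
(a,b)_37: α=1, u≡11; β=3, v≡27 (mod 37); (11|37)=+1, (27|37)=+1; sign (−1)^0·+1^3·+1^1 = +1.
(a,b)_2: α=-12, β=-28; u≡5, v≡7 (mod 8); ε(u)ε(v)=0·1, αω(v)=-12·0, βω(u)=-28·1; sum ≡ 0  ⇒  +1.
(a,b)_3: α=4, u≡2; β=7, v≡1 (mod 3); (2|3)=-1, (1|3)=+1; sign (−1)^0·-1^7·+1^4 = -1.
(a,b)_∞: sgn(-259)=−, sgn(111)=+, so +1.
(a,b)_7: α=1, u≡6; β=4, v≡6 (mod 7); (6|7)=-1, (6|7)=-1; sign (−1)^0·-1^4·-1^1 = -1.
(-259, 111 / ℚ) ramifies at {3, 7}: a division algebra.

[3, 7]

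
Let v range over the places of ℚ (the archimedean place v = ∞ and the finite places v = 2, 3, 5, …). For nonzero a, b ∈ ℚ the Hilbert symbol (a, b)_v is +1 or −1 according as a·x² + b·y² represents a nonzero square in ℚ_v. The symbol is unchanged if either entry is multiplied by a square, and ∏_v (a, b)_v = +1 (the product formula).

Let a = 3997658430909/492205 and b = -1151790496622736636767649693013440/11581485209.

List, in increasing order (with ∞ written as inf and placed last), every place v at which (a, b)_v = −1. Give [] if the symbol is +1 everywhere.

(a, b) ≡ (2859545, -295815) mod (ℚ^×)²; places V = {2, 3, 5, 7, 11, 13, 17, 19, 29, 37, 41, ∞}.
(a,b)_41: α=-1, u≡23; β=-1, v≡31 (mod 41); (23|41)=+1, (31|41)=+1; sign (−1)^0·+1^-1·+1^-1 = +1.
(a,b)_19: α=2, u≡5; β=2, v≡2 (mod 19); (5|19)=+1, (2|19)=-1; sign (−1)^0·+1^2·-1^2 = +1.
(a,b)_5: α=-1, u≡4; β=1, v≡3 (mod 5); (4|5)=+1, (3|5)=-1; sign (−1)^0·+1^1·-1^-1 = -1.
(a,b)_37: α=1, u≡2; β=3, v≡11 (mod 37); (2|37)=-1, (11|37)=+1; sign (−1)^0·-1^3·+1^1 = -1.
(a,b)_29: α=1, u≡20; β=4, v≡3 (mod 29); (20|29)=+1, (3|29)=-1; sign (−1)^0·+1^4·-1^1 = -1.
(a,b)_11: α=2, u≡10; β=4, v≡8 (mod 11); (10|11)=-1, (8|11)=-1; sign (−1)^0·-1^4·-1^2 = +1.
(a,b)_7: α=-4, u≡5; β=-10, v≡5 (mod 7); (5|7)=-1, (5|7)=-1; sign (−1)^0·-1^-10·-1^-4 = +1.
(a,b)_3: α=8, u≡2; β=11, v≡2 (mod 3); (2|3)=-1, (2|3)=-1; sign (−1)^0·-1^11·-1^8 = -1.
(a,b)_17: α=0, u≡16; β=2, v≡15 (mod 17); (16|17)=+1, (15|17)=+1; sign (−1)^0·+1^2·+1^0 = +1.
(a,b)_2: α=0, β=6; u≡1, v≡1 (mod 8); ε(u)ε(v)=0·0, αω(v)=0·0, βω(u)=6·0; sum ≡ 0  ⇒  +1.
(a,b)_13: α=1, u≡2; β=5, v≡5 (mod 13); (2|13)=-1, (5|13)=-1; sign (−1)^0·-1^5·-1^1 = +1.
(a,b)_∞: sgn(2859545)=+, sgn(-295815)=−, so +1.
|Ram(2859545, -295815)| = 4, even; anisotropic at {3, 5, 29, 37}.

[3, 5, 29, 37]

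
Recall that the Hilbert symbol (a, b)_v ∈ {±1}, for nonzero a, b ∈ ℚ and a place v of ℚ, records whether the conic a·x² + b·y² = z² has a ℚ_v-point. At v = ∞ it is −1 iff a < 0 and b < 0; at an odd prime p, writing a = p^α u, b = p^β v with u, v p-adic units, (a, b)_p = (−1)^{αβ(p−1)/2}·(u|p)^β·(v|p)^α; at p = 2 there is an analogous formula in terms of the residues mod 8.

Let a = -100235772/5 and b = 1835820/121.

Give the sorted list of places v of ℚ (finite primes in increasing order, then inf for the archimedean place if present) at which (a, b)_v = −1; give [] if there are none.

[5, 47]

(a, b) ≡ (-284115, 50995) mod (ℚ^×)²; places V = {2, 3, 5, 7, 11, 13, 31, 47, ∞}.
(a,b)_13: α=1, u≡5; β=0, v≡3 (mod 13); (5|13)=-1, (3|13)=+1; sign (−1)^0·-1^0·+1^1 = +1.
(a,b)_47: α=1, u≡18; β=1, v≡21 (mod 47); (18|47)=+1, (21|47)=+1; sign (−1)^1·+1^1·+1^1 = -1.
(a,b)_3: α=3, u≡2; β=2, v≡1 (mod 3); (2|3)=-1, (1|3)=+1; sign (−1)^0·-1^2·+1^3 = +1.
(a,b)_5: α=-1, u≡3; β=1, v≡4 (mod 5); (3|5)=-1, (4|5)=+1; sign (−1)^0·-1^1·+1^-1 = -1.
(a,b)_∞: sgn(-284115)=−, sgn(50995)=+, so +1.
(a,b)_11: α=0, u≡9; β=-2, v≡8 (mod 11); (9|11)=+1, (8|11)=-1; sign (−1)^0·+1^-2·-1^0 = +1.
(a,b)_2: α=2, β=2; u≡5, v≡3 (mod 8); ε(u)ε(v)=0·1, αω(v)=2·1, βω(u)=2·1; sum ≡ 0  ⇒  +1.
(a,b)_31: α=1, u≡21; β=1, v≡7 (mod 31); (21|31)=-1, (7|31)=+1; sign (−1)^1·-1^1·+1^1 = +1.
(a,b)_7: α=2, u≡2; β=1, v≡6 (mod 7); (2|7)=+1, (6|7)=-1; sign (−1)^0·+1^1·-1^2 = +1.
|Ram(-284115, 50995)| = 2, even; anisotropic at {5, 47}.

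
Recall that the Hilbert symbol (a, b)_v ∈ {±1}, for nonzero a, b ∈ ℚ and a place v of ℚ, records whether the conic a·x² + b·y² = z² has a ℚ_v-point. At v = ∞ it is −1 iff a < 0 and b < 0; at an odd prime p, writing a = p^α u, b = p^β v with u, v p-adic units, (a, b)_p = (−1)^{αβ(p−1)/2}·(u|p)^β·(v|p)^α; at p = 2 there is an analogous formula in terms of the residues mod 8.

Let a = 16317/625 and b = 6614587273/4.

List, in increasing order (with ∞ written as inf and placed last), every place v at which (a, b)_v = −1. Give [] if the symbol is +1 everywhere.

[17, 23, 31, 43]

(a, b) ≡ (37, 134991577) mod (ℚ^×)²; places V = {2, 3, 5, 7, 17, 23, 31, 37, 43, ∞}.
(a,b)_23: α=0, u≡14; β=1, v≡4 (mod 23); (14|23)=-1, (4|23)=+1; sign (−1)^0·-1^1·+1^0 = -1.
(a,b)_43: α=0, u≡42; β=1, v≡14 (mod 43); (42|43)=-1, (14|43)=+1; sign (−1)^0·-1^1·+1^0 = -1.
(a,b)_2: α=0, β=-2; u≡5, v≡1 (mod 8); ε(u)ε(v)=0·0, αω(v)=0·0, βω(u)=-2·1; sum ≡ 0  ⇒  +1.
(a,b)_37: α=1, u≡10; β=1, v≡34 (mod 37); (10|37)=+1, (34|37)=+1; sign (−1)^0·+1^1·+1^1 = +1.
(a,b)_31: α=0, u≡27; β=1, v≡2 (mod 31); (27|31)=-1, (2|31)=+1; sign (−1)^0·-1^1·+1^0 = -1.
(a,b)_5: α=-4, u≡2; β=0, v≡2 (mod 5); (2|5)=-1, (2|5)=-1; sign (−1)^0·-1^0·-1^-4 = +1.
(a,b)_3: α=2, u≡1; β=0, v≡1 (mod 3); (1|3)=+1, (1|3)=+1; sign (−1)^0·+1^0·+1^2 = +1.
(a,b)_17: α=0, u≡5; β=1, v≡1 (mod 17); (5|17)=-1, (1|17)=+1; sign (−1)^0·-1^1·+1^0 = -1.
(a,b)_∞: sgn(37)=+, sgn(134991577)=+, so +1.
(a,b)_7: α=2, u≡2; β=3, v≡2 (mod 7); (2|7)=+1, (2|7)=+1; sign (−1)^0·+1^3·+1^2 = +1.
(37, 134991577 / ℚ) ramifies at {17, 23, 31, 43}: a division algebra.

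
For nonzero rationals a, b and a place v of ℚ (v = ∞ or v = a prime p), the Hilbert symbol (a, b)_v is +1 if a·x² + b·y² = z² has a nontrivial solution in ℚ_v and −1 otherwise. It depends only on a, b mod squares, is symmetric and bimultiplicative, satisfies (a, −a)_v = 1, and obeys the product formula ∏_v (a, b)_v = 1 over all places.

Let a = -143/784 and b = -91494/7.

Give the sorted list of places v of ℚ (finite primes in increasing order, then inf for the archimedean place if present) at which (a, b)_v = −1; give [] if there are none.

[11, 13, 17, inf]

Mod squares: a ≡ -143, b ≡ -71162. Check v ∈ {∞, 2, 3, 7, 11, 13, 17, 23}.
v=11: a=11^1·(≡3), b=11^0·(≡10) mod 11; (3|11)=+1, (10|11)=-1; (−1)^{1·0·5}·(+1)^0·(-1)^1 = -1.
v=7: a=7^-2·(≡2), b=7^-1·(≡3) mod 7; (2|7)=+1, (3|7)=-1; (−1)^{-2·-1·3}·(+1)^-1·(-1)^-2 = +1.
v=∞: -143 < 0 and -71162 < 0  ⇒  (a,b)_∞ = -1.
v=13: a=13^1·(≡7), b=13^1·(≡3) mod 13; (7|13)=-1, (3|13)=+1; (−1)^{1·1·6}·(-1)^1·(+1)^1 = -1.
v=17: a=17^0·(≡5), b=17^1·(≡1) mod 17; (5|17)=-1, (1|17)=+1; (−1)^{0·1·8}·(-1)^1·(+1)^0 = -1.
v=2: v_2(a)=-4, v_2(b)=1; units ≡ 1, 3 (mod 8); ε·ε+αω+βω = 0·1+-4·1+1·0 ≡ 0  ⇒  (a,b)_2 = +1.
v=3: a=3^0·(≡1), b=3^2·(≡1) mod 3; (1|3)=+1, (1|3)=+1; (−1)^{0·2·1}·(+1)^2·(+1)^0 = +1.
v=23: a=23^0·(≡9), b=23^1·(≡10) mod 23; (9|23)=+1, (10|23)=-1; (−1)^{0·1·11}·(+1)^1·(-1)^0 = +1.
(-143, -71162 / ℚ) ramifies at {11, 13, 17, ∞}: a division algebra.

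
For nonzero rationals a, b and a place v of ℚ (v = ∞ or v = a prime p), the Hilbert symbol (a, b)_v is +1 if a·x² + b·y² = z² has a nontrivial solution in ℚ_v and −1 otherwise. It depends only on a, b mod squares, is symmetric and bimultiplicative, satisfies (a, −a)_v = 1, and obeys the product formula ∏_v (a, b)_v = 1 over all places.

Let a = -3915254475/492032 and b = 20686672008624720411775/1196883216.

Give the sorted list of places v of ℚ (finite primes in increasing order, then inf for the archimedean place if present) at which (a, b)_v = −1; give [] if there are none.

[11, 19]

Mod squares: a ≡ -38, b ≡ 319. Check v ∈ {∞, 2, 3, 5, 7, 11, 17, 19, 29, 31}.
v=11: a=11^2·(≡2), b=11^5·(≡10) mod 11; (2|11)=-1, (10|11)=-1; (−1)^{2·5·5}·(-1)^5·(-1)^2 = -1.
v=2: v_2(a)=-9, v_2(b)=-4; units ≡ 5, 7 (mod 8); ε·ε+αω+βω = 0·1+-9·0+-4·1 ≡ 0  ⇒  (a,b)_2 = +1.
v=17: a=17^0·(≡4), b=17^2·(≡15) mod 17; (4|17)=+1, (15|17)=+1; (−1)^{0·2·8}·(+1)^2·(+1)^0 = +1.
v=31: a=31^-2·(≡3), b=31^-4·(≡2) mod 31; (3|31)=-1, (2|31)=+1; (−1)^{-2·-4·15}·(-1)^-4·(+1)^-2 = +1.
v=5: a=5^2·(≡3), b=5^2·(≡1) mod 5; (3|5)=-1, (1|5)=+1; (−1)^{2·2·2}·(-1)^2·(+1)^2 = +1.
v=19: a=19^1·(≡16), b=19^2·(≡12) mod 19; (16|19)=+1, (12|19)=-1; (−1)^{1·2·9}·(+1)^2·(-1)^1 = -1.
v=7: a=7^0·(≡4), b=7^4·(≡2) mod 7; (4|7)=+1, (2|7)=+1; (−1)^{0·4·3}·(+1)^4·(+1)^0 = +1.
v=∞: -38 < 0 and 319 > 0  ⇒  (a,b)_∞ = +1.
v=3: a=3^4·(≡1), b=3^-4·(≡1) mod 3; (1|3)=+1, (1|3)=+1; (−1)^{4·-4·1}·(+1)^-4·(+1)^4 = +1.
v=29: a=29^2·(≡28), b=29^5·(≡11) mod 29; (28|29)=+1, (11|29)=-1; (−1)^{2·5·14}·(+1)^5·(-1)^2 = +1.
Ram(-38, 319) = {11, 19}; no ℚ_11-point on the conic.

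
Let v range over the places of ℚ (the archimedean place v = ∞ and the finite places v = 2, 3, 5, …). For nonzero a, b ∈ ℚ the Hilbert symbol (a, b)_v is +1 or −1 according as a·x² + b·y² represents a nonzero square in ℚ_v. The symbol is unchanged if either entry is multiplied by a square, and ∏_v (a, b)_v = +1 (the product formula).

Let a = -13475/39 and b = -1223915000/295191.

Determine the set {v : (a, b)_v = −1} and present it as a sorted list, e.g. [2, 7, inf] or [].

Mod squares: a ≡ -429, b ≡ -546. Check v ∈ {∞, 2, 3, 5, 7, 11, 13, 17, 29}.
v=2: v_2(a)=0, v_2(b)=3; units ≡ 3, 7 (mod 8); ε·ε+αω+βω = 1·1+0·0+3·1 ≡ 0  ⇒  (a,b)_2 = +1.
v=3: a=3^-1·(≡1), b=3^-3·(≡1) mod 3; (1|3)=+1, (1|3)=+1; (−1)^{-1·-3·1}·(+1)^-3·(+1)^-1 = -1.
v=11: a=11^1·(≡3), b=11^2·(≡1) mod 11; (3|11)=+1, (1|11)=+1; (−1)^{1·2·5}·(+1)^2·(+1)^1 = +1.
v=29: a=29^0·(≡1), b=29^-2·(≡24) mod 29; (1|29)=+1, (24|29)=+1; (−1)^{0·-2·14}·(+1)^-2·(+1)^0 = +1.
v=5: a=5^2·(≡4), b=5^4·(≡1) mod 5; (4|5)=+1, (1|5)=+1; (−1)^{2·4·2}·(+1)^4·(+1)^2 = +1.
v=17: a=17^0·(≡8), b=17^2·(≡2) mod 17; (8|17)=+1, (2|17)=+1; (−1)^{0·2·8}·(+1)^2·(+1)^0 = +1.
v=13: a=13^-1·(≡2), b=13^-1·(≡12) mod 13; (2|13)=-1, (12|13)=+1; (−1)^{-1·-1·6}·(-1)^-1·(+1)^-1 = -1.
v=∞: -429 < 0 and -546 < 0  ⇒  (a,b)_∞ = -1.
v=7: a=7^2·(≡3), b=7^1·(≡6) mod 7; (3|7)=-1, (6|7)=-1; (−1)^{2·1·3}·(-1)^1·(-1)^2 = -1.
Ram(-429, -546) = {3, 7, 13, ∞}; no ℚ_3-point on the conic.

[3, 7, 13, inf]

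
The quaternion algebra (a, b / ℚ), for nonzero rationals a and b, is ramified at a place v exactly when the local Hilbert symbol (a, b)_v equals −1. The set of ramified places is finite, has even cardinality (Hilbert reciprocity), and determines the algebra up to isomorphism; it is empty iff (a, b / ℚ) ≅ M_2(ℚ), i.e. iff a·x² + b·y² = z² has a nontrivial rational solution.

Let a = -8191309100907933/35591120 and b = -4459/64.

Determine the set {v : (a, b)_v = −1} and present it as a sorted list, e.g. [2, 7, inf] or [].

(a, b) ≡ (-6671665, -91) mod (ℚ^×)²; places V = {2, 3, 5, 7, 11, 13, 23, 29, 31, 41, 43, ∞}.
(a,b)_3: α=2, u≡2; β=0, v≡2 (mod 3); (2|3)=-1, (2|3)=-1; sign (−1)^0·-1^0·-1^2 = +1.
(a,b)_2: α=-4, β=-6; u≡7, v≡5 (mod 8); ε(u)ε(v)=1·0, αω(v)=-4·1, βω(u)=-6·0; sum ≡ 0  ⇒  +1.
(a,b)_∞: sgn(-6671665)=−, sgn(-91)=−, so -1.
(a,b)_13: α=3, u≡1; β=1, v≡5 (mod 13); (1|13)=+1, (5|13)=-1; sign (−1)^0·+1^1·-1^3 = -1.
(a,b)_5: α=-1, u≡3; β=0, v≡4 (mod 5); (3|5)=-1, (4|5)=+1; sign (−1)^0·-1^0·+1^-1 = +1.
(a,b)_29: α=-2, u≡14; β=0, v≡6 (mod 29); (14|29)=-1, (6|29)=+1; sign (−1)^0·-1^0·+1^-2 = +1.
(a,b)_7: α=5, u≡2; β=3, v≡1 (mod 7); (2|7)=+1, (1|7)=+1; sign (−1)^1·+1^3·+1^5 = -1.
(a,b)_31: α=1, u≡8; β=0, v≡18 (mod 31); (8|31)=+1, (18|31)=+1; sign (−1)^0·+1^0·+1^1 = +1.
(a,b)_23: α=-2, u≡10; β=0, v≡4 (mod 23); (10|23)=-1, (4|23)=+1; sign (−1)^0·-1^0·+1^-2 = +1.
(a,b)_11: α=1, u≡5; β=0, v≡2 (mod 11); (5|11)=+1, (2|11)=-1; sign (−1)^0·+1^0·-1^1 = -1.
(a,b)_41: α=2, u≡30; β=0, v≡4 (mod 41); (30|41)=-1, (4|41)=+1; sign (−1)^0·-1^0·+1^2 = +1.
(a,b)_43: α=1, u≡8; β=0, v≡17 (mod 43); (8|43)=-1, (17|43)=+1; sign (−1)^0·-1^0·+1^1 = +1.
|Ram(-6671665, -91)| = 4, even; anisotropic at {7, 11, 13, ∞}.

[7, 11, 13, inf]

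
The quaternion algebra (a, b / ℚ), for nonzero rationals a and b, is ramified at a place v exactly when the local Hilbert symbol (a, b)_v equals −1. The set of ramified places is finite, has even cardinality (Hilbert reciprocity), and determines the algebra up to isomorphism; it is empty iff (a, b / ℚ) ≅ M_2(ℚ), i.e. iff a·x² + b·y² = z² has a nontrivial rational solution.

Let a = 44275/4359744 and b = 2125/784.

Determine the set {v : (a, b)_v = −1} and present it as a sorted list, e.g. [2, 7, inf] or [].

[11, 17]

Mod squares: a ≡ 1771, b ≡ 85. Check v ∈ {∞, 2, 3, 5, 7, 11, 17, 23, 29}.
v=7: a=7^1·(≡1), b=7^-2·(≡2) mod 7; (1|7)=+1, (2|7)=+1; (−1)^{1·-2·3}·(+1)^-2·(+1)^1 = +1.
v=17: a=17^0·(≡14), b=17^1·(≡3) mod 17; (14|17)=-1, (3|17)=-1; (−1)^{0·1·8}·(-1)^1·(-1)^0 = -1.
v=2: v_2(a)=-6, v_2(b)=-4; units ≡ 3, 5 (mod 8); ε·ε+αω+βω = 1·0+-6·1+-4·1 ≡ 0  ⇒  (a,b)_2 = +1.
v=23: a=23^1·(≡8), b=23^0·(≡16) mod 23; (8|23)=+1, (16|23)=+1; (−1)^{1·0·11}·(+1)^0·(+1)^1 = +1.
v=5: a=5^2·(≡4), b=5^3·(≡3) mod 5; (4|5)=+1, (3|5)=-1; (−1)^{2·3·2}·(+1)^3·(-1)^2 = +1.
v=∞: 1771 > 0 and 85 > 0  ⇒  (a,b)_∞ = +1.
v=11: a=11^1·(≡8), b=11^0·(≡8) mod 11; (8|11)=-1, (8|11)=-1; (−1)^{1·0·5}·(-1)^0·(-1)^1 = -1.
v=29: a=29^-2·(≡26), b=29^0·(≡8) mod 29; (26|29)=-1, (8|29)=-1; (−1)^{-2·0·14}·(-1)^0·(-1)^-2 = +1.
v=3: a=3^-4·(≡1), b=3^0·(≡1) mod 3; (1|3)=+1, (1|3)=+1; (−1)^{-4·0·1}·(+1)^0·(+1)^-4 = +1.
Ram(1771, 85) = {11, 17}; no ℚ_11-point on the conic.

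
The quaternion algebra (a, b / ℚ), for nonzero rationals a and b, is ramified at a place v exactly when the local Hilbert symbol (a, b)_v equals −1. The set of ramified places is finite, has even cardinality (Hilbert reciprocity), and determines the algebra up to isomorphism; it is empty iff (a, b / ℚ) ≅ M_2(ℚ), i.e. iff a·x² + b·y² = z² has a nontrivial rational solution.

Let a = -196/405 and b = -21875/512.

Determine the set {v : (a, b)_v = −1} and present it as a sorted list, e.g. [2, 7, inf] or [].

[2, inf]

(a, b) ≡ (-5, -70) mod (ℚ^×)²; places V = {2, 3, 5, 7, ∞}.
(a,b)_2: α=2, β=-9; u≡3, v≡5 (mod 8); ε(u)ε(v)=1·0, αω(v)=2·1, βω(u)=-9·1; sum ≡ 1  ⇒  -1.
(a,b)_5: α=-1, u≡4; β=5, v≡4 (mod 5); (4|5)=+1, (4|5)=+1; sign (−1)^0·+1^5·+1^-1 = +1.
(a,b)_3: α=-4, u≡1; β=0, v≡2 (mod 3); (1|3)=+1, (2|3)=-1; sign (−1)^0·+1^0·-1^-4 = +1.
(a,b)_∞: sgn(-5)=−, sgn(-70)=−, so -1.
(a,b)_7: α=2, u≡4; β=1, v≡4 (mod 7); (4|7)=+1, (4|7)=+1; sign (−1)^0·+1^1·+1^2 = +1.
(-5, -70 / ℚ) ramifies at {2, ∞}: a division algebra.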